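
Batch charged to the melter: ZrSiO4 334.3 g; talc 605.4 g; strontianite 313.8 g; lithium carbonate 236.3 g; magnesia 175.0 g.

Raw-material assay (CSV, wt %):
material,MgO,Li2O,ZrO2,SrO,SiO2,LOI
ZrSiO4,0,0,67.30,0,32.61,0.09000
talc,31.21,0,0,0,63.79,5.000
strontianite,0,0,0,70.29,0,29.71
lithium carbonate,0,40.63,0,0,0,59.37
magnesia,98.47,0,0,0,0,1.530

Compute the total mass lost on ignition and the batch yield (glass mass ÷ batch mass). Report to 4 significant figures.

LOI loss = 266.8 g; glass = 1398 g; yield = 83.98%

All internal work runs at exact precision at all times. Mid-chain values appear, rounded to 4 significant digits, across the worked steps. A single rounding yields each reported value. All derived quantities are recomputed starting from the weights per 1398 g of glass in full precision (five oxide percentages, net glass mass, totals, yield, ignition loss), as quoted within either problem or answer.
Material-by-material LOI:
  ZrSiO4: 334.3 × 9.000e-04 = 0.3009 g
  talc: 605.4 × 0.05000 = 30.27 g
  strontianite: 313.8 × 0.2971 = 93.23 g
  lithium carbonate: 236.3 × 0.5937 = 140.3 g
  magnesia: 175.0 × 0.01530 = 2.677 g
Total LOI = 266.8 g
Glass = batch − LOI = 1665 − 266.8 = 1398 g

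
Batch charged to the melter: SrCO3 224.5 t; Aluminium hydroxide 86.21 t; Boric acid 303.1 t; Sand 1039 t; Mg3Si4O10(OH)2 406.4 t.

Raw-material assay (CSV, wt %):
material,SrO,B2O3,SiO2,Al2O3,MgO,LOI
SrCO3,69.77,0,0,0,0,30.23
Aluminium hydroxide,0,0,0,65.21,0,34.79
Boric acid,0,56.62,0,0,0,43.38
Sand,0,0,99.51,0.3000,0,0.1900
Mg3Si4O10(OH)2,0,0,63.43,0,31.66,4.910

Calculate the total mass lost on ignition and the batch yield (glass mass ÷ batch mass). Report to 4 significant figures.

LOI loss = 251.3 t; glass = 1808 t; yield = 87.80%

Every computation carries exact precision throughout; working values are displayed rounded to 4 significant digits on the page — each reported figure is rounded just once — all derived quantities, which include the five compositions, the yield, glass mass, LOI, totals, are re-derived in exact precision, as given in the question or the answer, using the weight values at 1808 t of glass.
Per-material ignition loss:
  SrCO3: 224.5 × 0.3023 = 67.87 t
  Aluminium hydroxide: 86.21 × 0.3479 = 29.99 t
  Boric acid: 303.1 × 0.4338 = 131.5 t
  Sand: 1039 × 0.001900 = 1.974 t
  Mg3Si4O10(OH)2: 406.4 × 0.04910 = 19.95 t
Total LOI = 251.3 t
Glass = batch − LOI = 2059 − 251.3 = 1808 t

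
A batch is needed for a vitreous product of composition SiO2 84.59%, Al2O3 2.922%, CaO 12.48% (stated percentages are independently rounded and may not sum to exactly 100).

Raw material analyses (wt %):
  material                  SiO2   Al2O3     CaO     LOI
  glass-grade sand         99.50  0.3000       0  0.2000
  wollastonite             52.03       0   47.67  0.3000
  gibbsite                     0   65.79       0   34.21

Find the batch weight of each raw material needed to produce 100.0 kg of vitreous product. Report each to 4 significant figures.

Batch per 100.0 kg vitreous product:
  glass-grade sand: 71.33 kg
  wollastonite: 26.18 kg
  gibbsite: 4.116 kg
Total batch = 101.6 kg; LOI loss = 1.629 kg; yield = 98.40%

Each numeric step keeps full precision from first step to last. Values along the way are shown, with 4-significant-digit rounding, in the working; every reported result includes exactly one rounding. The derived quantities, including yield, the three compositions, LOI, totals, glass mass, are carried from the batch weights per 100.0 kg of glass at exact precision, exactly as printed in either problem or answer.
Per-oxide target masses for 100.0 kg vitreous product:
  SiO2: 84.59% × 100.0 = 84.59 kg
  Al2O3: 2.922% × 100.0 = 2.922 kg
  CaO: 12.48% × 100.0 = 12.48 kg
Oxide-by-oxide audit given the weights on record, on the stated basis (sums match the target masses exact up to rounding of places):
  SiO2: 71.33·0.9950 + 26.18·0.5203 = 84.59 kg (target 84.59 kg)
  Al2O3: 71.33·0.003000 + 4.116·0.6579 = 2.922 kg (target 2.922 kg)
  CaO: 26.18·0.4767 = 12.48 kg (target 12.48 kg)
Mass balance on the glass: the batch minus its LOI: 100.0 kg (targets for the oxides total 99.99 kg; with the basis standing at 100.0 kg — gaps are rounding artifacts).
Batch grand total — Σ batch = 101.6 kg; ignition loss, Σ(batch × LOI) = 1.629 kg; yield, glass over the total, = 98.40%.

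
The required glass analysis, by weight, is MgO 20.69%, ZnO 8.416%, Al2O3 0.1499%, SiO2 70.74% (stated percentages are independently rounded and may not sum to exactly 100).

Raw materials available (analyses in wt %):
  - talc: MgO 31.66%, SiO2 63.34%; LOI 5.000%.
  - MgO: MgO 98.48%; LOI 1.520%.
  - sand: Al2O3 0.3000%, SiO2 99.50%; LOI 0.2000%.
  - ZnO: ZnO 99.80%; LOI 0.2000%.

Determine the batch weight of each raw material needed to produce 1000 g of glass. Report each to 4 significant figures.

Batch per 1000 g glass:
  talc: 331.9 g
  MgO: 103.4 g
  sand: 499.7 g
  ZnO: 84.33 g
Total batch = 1019 g; LOI loss = 19.33 g; yield = 98.10%

Mid-chain values are printed, rounded to four significant figures, on the page; full float precision is maintained from first step to last. Exactly one rounding goes into every reported figure; all derived quantities (yield, the totals, ignition loss, four oxide percentages, net glass mass) are rebuilt starting from the weights at 1000 g of glass at exact precision exactly as printed in either problem or answer.
Oxide-by-oxide targets in 1000 g glass:
  MgO: 20.69% × 1000 = 206.9 g
  ZnO: 8.416% × 1000 = 84.16 g
  Al2O3: 0.1499% × 1000 = 1.499 g
  SiO2: 70.74% × 1000 = 707.4 g
Balance tally, oxide-wise, applying the batch weights above, against the basis in use (target by target, the sums agree inside rounding margins):
  MgO: 331.9·0.3166 + 103.4·0.9848 = 206.9 g (target 206.9 g)
  ZnO: 84.33·0.9980 = 84.16 g (target 84.16 g)
  Al2O3: 499.7·0.003000 = 1.499 g (target 1.499 g)
  SiO2: 331.9·0.6334 + 499.7·0.9950 = 707.4 g (target 707.4 g)
Consistency of the glass mass: batch Σ − ignition loss = 1000 g (summing oxide targets gives 1000 g; the stated basis being 1000 g — differing by rounding only).
Whole-batch sum: Σ batch = 1019 g; the LOI term Σ batch·LOI equals 19.33 g; as yield: glass ÷ batch → 98.10%.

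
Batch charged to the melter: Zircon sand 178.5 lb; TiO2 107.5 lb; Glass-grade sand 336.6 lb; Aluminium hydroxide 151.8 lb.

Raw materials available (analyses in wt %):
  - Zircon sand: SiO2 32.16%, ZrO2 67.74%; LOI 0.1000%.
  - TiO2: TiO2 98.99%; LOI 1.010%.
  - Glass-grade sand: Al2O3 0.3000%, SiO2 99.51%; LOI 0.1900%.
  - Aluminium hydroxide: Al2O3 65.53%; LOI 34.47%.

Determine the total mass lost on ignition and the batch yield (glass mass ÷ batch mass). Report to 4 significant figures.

All arithmetic runs at full float precision at every stage — intermediates are shown rounded to 4 significant digits within the worked lines — a single rounding completes every reported value. Derived quantities (totals, the four compositions, the yield, net glass mass, LOI) are rebuilt at full float precision using the weight values at 720.2 lb of glass, as given in the problem or the answer.
Each material's LOI contribution:
  Zircon sand: 178.5 × 0.001000 = 0.1785 lb
  TiO2: 107.5 × 0.01010 = 1.086 lb
  Glass-grade sand: 336.6 × 0.001900 = 0.6395 lb
  Aluminium hydroxide: 151.8 × 0.3447 = 52.33 lb
Total LOI = 54.23 lb
Glass = batch − LOI = 774.4 − 54.23 = 720.2 lb

LOI loss = 54.23 lb; glass = 720.2 lb; yield = 93.00%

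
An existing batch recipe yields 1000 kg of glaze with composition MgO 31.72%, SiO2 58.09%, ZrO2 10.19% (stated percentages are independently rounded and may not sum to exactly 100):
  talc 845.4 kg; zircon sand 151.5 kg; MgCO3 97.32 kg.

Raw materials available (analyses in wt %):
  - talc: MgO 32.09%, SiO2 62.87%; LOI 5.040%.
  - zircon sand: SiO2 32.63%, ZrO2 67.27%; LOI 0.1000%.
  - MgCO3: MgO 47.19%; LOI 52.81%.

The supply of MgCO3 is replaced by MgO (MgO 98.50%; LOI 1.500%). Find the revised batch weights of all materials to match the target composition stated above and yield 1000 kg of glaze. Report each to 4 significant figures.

Each numeric step holds full precision throughout. Mid-chain values are printed (rounded to four significant figures) across the worked steps — exactly one rounding is applied to every reported result. All derived quantities, which include the yield, net glass mass, the totals, three oxide percentages, LOI, are re-derived at full precision, as set out in question or answer, from the batch weights at 1000 kg of glass.
The oxide mass targets at 1000 kg glaze:
  MgO: 31.72% × 1000 = 317.2 kg
  SiO2: 58.09% × 1000 = 580.9 kg
  ZrO2: 10.19% × 1000 = 101.9 kg
A balance pass over the oxides, per the reported batch figures, for the quoted basis mass (delivered sums recover each target inside rounding margins):
  MgO: 845.4·0.3209 + 46.63·0.9850 = 317.2 kg (target 317.2 kg)
  SiO2: 845.4·0.6287 + 151.5·0.3263 = 580.9 kg (target 580.9 kg)
  ZrO2: 151.5·0.6727 = 101.9 kg (target 101.9 kg)
The glass-mass cross-check: net batch after ignition = 1000 kg (the Σ of target masses is 1000 kg; against the stated basis, 1000 kg — gaps are rounding artifacts).
Whole-batch sum: Σ batch = 1044 kg; LOI removed, Σ of batch·LOI: 43.46 kg; as yield: glass ÷ batch → 95.84%.

Revised batch per 1000 kg glaze:
  talc: 845.4 kg
  zircon sand: 151.5 kg
  MgO: 46.63 kg
Total batch = 1044 kg; LOI loss = 43.46 kg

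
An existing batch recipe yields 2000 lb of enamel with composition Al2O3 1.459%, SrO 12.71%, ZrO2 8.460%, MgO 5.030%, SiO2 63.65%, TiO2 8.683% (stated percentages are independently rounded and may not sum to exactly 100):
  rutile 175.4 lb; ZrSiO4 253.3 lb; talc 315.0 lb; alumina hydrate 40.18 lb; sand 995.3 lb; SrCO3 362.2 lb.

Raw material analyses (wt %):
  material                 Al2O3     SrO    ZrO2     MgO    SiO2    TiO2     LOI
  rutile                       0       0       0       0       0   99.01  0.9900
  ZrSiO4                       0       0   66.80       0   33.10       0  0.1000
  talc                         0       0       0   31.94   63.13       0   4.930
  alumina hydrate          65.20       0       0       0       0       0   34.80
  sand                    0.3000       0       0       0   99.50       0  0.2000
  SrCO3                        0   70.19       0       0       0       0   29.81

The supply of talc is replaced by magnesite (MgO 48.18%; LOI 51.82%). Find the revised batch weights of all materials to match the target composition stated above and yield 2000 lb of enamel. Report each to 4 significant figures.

Revised batch per 2000 lb enamel:
  rutile: 175.4 lb
  ZrSiO4: 253.3 lb
  magnesite: 208.8 lb
  alumina hydrate: 39.26 lb
  sand: 1195 lb
  SrCO3: 362.2 lb
Total batch = 2234 lb; LOI loss = 234.2 lb

Full precision is carried at each step. Intermediates are shown with 4-significant-digit rounding when written out — a single rounding finalizes each reported number — all derived quantities, including the yield, LOI, the totals, net glass mass, the six compositions, are rebuilt from the weighed amounts per 2000 lb of glass at full float precision as quoted within the question or the answer.
Oxide mass targets, per 2000 lb enamel:
  Al2O3: 1.459% × 2000 = 29.18 lb
  SrO: 12.71% × 2000 = 254.2 lb
  ZrO2: 8.460% × 2000 = 169.2 lb
  MgO: 5.030% × 2000 = 100.6 lb
  SiO2: 63.65% × 2000 = 1273 lb
  TiO2: 8.683% × 2000 = 173.7 lb
Oxide-by-oxide audit from the weights as reported, against the basis in use (sums match the target masses inside rounding margins):
  Al2O3: 39.26·0.6520 + 1195·0.003000 = 29.18 lb (target 29.18 lb)
  SrO: 362.2·0.7019 = 254.2 lb (target 254.2 lb)
  ZrO2: 253.3·0.6680 = 169.2 lb (target 169.2 lb)
  MgO: 208.8·0.4818 = 100.6 lb (target 100.6 lb)
  SiO2: 253.3·0.3310 + 1195·0.9950 = 1273 lb (target 1273 lb)
  TiO2: 175.4·0.9901 = 173.7 lb (target 173.7 lb)
The glass-mass cross-check: total batch − LOI = 2000 lb (oxide target masses add up to 2000 lb; basis as stated: 2000 lb — deltas are rounding alone).
Batch total: Σ batch = 2234 lb; LOI removed, Σ of batch·LOI: 234.2 lb; the yield ratio, glass ÷ batch: 89.52%.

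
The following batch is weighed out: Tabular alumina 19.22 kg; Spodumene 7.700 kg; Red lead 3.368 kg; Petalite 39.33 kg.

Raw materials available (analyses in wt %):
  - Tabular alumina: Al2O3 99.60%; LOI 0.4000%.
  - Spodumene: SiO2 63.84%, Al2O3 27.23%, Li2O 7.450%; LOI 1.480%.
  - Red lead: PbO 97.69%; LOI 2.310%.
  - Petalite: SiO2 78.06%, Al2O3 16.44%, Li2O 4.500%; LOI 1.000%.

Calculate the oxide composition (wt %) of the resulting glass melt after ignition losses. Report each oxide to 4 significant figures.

All arithmetic holds full precision at each step; working values are printed, with 4-significant-digit rounding, within the worked lines — each reported number is rounded a single time; derived quantities are recomputed at exact precision (net glass mass, yield, the four compositions, the totals, ignition loss) from the weighed amounts for 68.96 kg of glass, as given in the problem or the answer.
Mass of each oxide from the mix:
  SiO2: 7.700·0.6384 + 39.33·0.7806 = 35.62 kg
  Al2O3: 19.22·0.9960 + 7.700·0.2723 + 39.33·0.1644 = 27.71 kg
  Li2O: 7.700·0.07450 + 39.33·0.04500 = 2.343 kg
  PbO: 3.368·0.9769 = 3.290 kg
LOI: 19.22·0.004000 + 7.700·0.01480 + 3.368·0.02310 + 39.33·0.01000 = 0.6619 kg
Glass mass = batch − LOI = 69.62 − 0.6619 = 68.96 kg (matching Σ of the oxides)
wt %: oxide over glass, times 100

Glass mass = 68.96 kg (batch 69.62 − LOI 0.6619).
Composition: SiO2 51.65%, Al2O3 40.18%, Li2O 3.399%, PbO 4.771%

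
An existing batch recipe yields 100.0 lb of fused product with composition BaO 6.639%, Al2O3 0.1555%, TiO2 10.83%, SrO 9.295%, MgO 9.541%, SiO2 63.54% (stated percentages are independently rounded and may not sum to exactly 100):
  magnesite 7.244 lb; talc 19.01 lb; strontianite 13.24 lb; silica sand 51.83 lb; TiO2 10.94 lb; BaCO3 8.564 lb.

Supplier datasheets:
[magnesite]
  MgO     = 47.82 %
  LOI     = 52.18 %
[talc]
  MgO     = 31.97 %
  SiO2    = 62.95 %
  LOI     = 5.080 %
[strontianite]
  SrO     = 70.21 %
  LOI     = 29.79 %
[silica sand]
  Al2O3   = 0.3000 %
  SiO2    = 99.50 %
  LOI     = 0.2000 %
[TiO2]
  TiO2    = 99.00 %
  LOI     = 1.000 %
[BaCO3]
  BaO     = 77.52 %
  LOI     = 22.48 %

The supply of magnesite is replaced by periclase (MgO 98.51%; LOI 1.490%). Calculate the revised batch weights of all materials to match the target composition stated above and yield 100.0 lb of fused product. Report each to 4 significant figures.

Revised batch per 100.0 lb fused product:
  periclase: 3.516 lb
  talc: 19.01 lb
  strontianite: 13.24 lb
  silica sand: 51.83 lb
  TiO2: 10.94 lb
  BaCO3: 8.564 lb
Total batch = 107.1 lb; LOI loss = 7.101 lb

The whole derivation keeps full float precision at all times; mid-chain values are rounded to four significant figures when displayed — exactly one rounding lands on every reported value. All derived quantities (LOI, six oxide percentages, yield, the totals, net glass mass) are computed at full float precision using the weight values on 100.0 lb of glass, as given in the problem or the answer.
Target masses of each oxide per 100.0 lb fused product:
  BaO: 6.639% × 100.0 = 6.639 lb
  Al2O3: 0.1555% × 100.0 = 0.1555 lb
  TiO2: 10.83% × 100.0 = 10.83 lb
  SrO: 9.295% × 100.0 = 9.295 lb
  MgO: 9.541% × 100.0 = 9.541 lb
  SiO2: 63.54% × 100.0 = 63.54 lb
Checking each oxide sum given the weights on record, versus the basis set out (summed amounts equal target values within answer rounding):
  BaO: 8.564·0.7752 = 6.639 lb (target 6.639 lb)
  Al2O3: 51.83·0.003000 = 0.1555 lb (target 0.1555 lb)
  TiO2: 10.94·0.9900 = 10.83 lb (target 10.83 lb)
  SrO: 13.24·0.7021 = 9.296 lb (target 9.295 lb)
  MgO: 3.516·0.9851 + 19.01·0.3197 = 9.541 lb (target 9.541 lb)
  SiO2: 19.01·0.6295 + 51.83·0.9950 = 63.54 lb (target 63.54 lb)
The glass-mass cross-check: total charge less LOI = 100.0 lb (oxide target masses add up to 100.0 lb; against the stated basis, 100.0 lb — rounding explains the deltas).
Summing the batch: Σ batch = 107.1 lb; LOI loss = Σ batch·LOI = 7.101 lb; as yield: glass ÷ batch → 93.37%.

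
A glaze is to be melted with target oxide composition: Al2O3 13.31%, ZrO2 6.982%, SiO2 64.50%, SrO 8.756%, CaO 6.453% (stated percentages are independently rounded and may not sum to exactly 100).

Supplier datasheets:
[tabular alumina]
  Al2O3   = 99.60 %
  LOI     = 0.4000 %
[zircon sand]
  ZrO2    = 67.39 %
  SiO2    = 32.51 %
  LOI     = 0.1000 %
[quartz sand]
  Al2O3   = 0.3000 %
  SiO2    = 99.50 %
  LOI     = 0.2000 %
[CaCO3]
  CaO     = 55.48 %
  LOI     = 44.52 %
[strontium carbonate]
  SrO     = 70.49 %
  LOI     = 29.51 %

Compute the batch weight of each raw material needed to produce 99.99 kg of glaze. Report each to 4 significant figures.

The working math runs at full float precision in every operation; values along the way are displayed with 4-significant-figure rounding within the worked lines — exactly one rounding lands on each reported number — derived quantities are re-derived at full float precision (yield, glass mass, the five compositions, ignition loss, the totals) from the batch weights at 99.99 kg of glass, as quoted within the problem or answer text.
Target masses of each oxide per 99.99 kg glaze:
  Al2O3: 13.31% × 99.99 = 13.31 kg
  ZrO2: 6.982% × 99.99 = 6.981 kg
  SiO2: 64.50% × 99.99 = 64.49 kg
  SrO: 8.756% × 99.99 = 8.755 kg
  CaO: 6.453% × 99.99 = 6.452 kg
Oxide-by-oxide audit from the weights as reported, at the basis given (sum by sum, the targets are met within answer rounding):
  Al2O3: 13.18·0.9960 + 61.43·0.003000 = 13.31 kg (target 13.31 kg)
  ZrO2: 10.36·0.6739 = 6.982 kg (target 6.981 kg)
  SiO2: 10.36·0.3251 + 61.43·0.9950 = 64.49 kg (target 64.49 kg)
  SrO: 12.42·0.7049 = 8.755 kg (target 8.755 kg)
  CaO: 11.63·0.5548 = 6.452 kg (target 6.452 kg)
Glass-mass bookkeeping: total batch − LOI = 99.99 kg (targets for the oxides total 99.99 kg; stated basis 99.99 kg — differing by rounding only).
Batch total: Σ batch = 109.0 kg; loss to ignition Σ batch·LOI = 9.029 kg; yield = glass ÷ total batch = 91.72%.

Batch per 99.99 kg glaze:
  tabular alumina: 13.18 kg
  zircon sand: 10.36 kg
  quartz sand: 61.43 kg
  CaCO3: 11.63 kg
  strontium carbonate: 12.42 kg
Total batch = 109.0 kg; LOI loss = 9.029 kg; yield = 91.72%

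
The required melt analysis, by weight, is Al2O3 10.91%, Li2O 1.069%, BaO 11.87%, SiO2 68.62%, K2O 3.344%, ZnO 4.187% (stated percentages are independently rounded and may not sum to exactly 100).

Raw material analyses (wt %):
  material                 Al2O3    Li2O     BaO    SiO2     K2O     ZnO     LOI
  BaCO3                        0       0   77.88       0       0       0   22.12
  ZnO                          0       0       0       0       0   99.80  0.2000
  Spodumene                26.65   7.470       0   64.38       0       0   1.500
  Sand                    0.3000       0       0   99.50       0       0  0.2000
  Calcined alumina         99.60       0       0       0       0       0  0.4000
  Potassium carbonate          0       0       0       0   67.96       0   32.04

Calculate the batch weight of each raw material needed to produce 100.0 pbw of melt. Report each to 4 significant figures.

Batch per 100.0 pbw melt:
  BaCO3: 15.24 pbw
  ZnO: 4.195 pbw
  Spodumene: 14.31 pbw
  Sand: 59.71 pbw
  Calcined alumina: 6.945 pbw
  Potassium carbonate: 4.921 pbw
Total batch = 105.3 pbw; LOI loss = 5.318 pbw; yield = 94.95%

Working values appear rounded to 4 significant figures at each printed step. Full precision is kept in all steps; each reported number sees exactly one rounding; all derived quantities, including totals, glass mass, ignition loss, the six compositions, yield, are rebuilt starting from the weights at 100.0 pbw of glass at full float precision, exactly as printed in the problem or answer text.
The oxide mass targets at 100.0 pbw melt:
  Al2O3: 10.91% × 100.0 = 10.91 pbw
  Li2O: 1.069% × 100.0 = 1.069 pbw
  BaO: 11.87% × 100.0 = 11.87 pbw
  SiO2: 68.62% × 100.0 = 68.62 pbw
  K2O: 3.344% × 100.0 = 3.344 pbw
  ZnO: 4.187% × 100.0 = 4.187 pbw
Sums-versus-targets review applying the batch weights above, on the stated basis (target by target, the sums agree modulo rounding of the values):
  Al2O3: 14.31·0.2665 + 59.71·0.003000 + 6.945·0.9960 = 10.91 pbw (target 10.91 pbw)
  Li2O: 14.31·0.07470 = 1.069 pbw (target 1.069 pbw)
  BaO: 15.24·0.7788 = 11.87 pbw (target 11.87 pbw)
  SiO2: 14.31·0.6438 + 59.71·0.9950 = 68.62 pbw (target 68.62 pbw)
  K2O: 4.921·0.6796 = 3.344 pbw (target 3.344 pbw)
  ZnO: 4.195·0.9980 = 4.187 pbw (target 4.187 pbw)
Glass-mass bookkeeping: total charge less LOI = 100.0 pbw (targets for the oxides total 100.0 pbw; the stated basis being 100.0 pbw — gaps are rounding artifacts).
Batch total: Σ batch = 105.3 pbw; the LOI term Σ batch·LOI equals 5.318 pbw; yield = glass ÷ total batch = 94.95%.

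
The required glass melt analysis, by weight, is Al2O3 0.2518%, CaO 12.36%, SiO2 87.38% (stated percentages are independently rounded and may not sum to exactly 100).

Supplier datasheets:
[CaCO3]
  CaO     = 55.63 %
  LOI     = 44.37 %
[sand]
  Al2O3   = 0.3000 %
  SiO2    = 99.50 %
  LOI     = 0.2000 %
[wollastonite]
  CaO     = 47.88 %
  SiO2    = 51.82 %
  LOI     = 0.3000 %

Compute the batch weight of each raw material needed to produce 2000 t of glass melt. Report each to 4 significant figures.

Rounding to four significant figures governs every mid-chain value as displayed; exact precision is carried in every operation — each reported figure is rounded once only; derived quantities (the yield, ignition loss, totals, net glass mass, three oxide percentages) are recomputed in full precision from the batch weights on 2000 t of glass as quoted within the problem or the answer.
Target masses of each oxide per 2000 t glass melt:
  Al2O3: 0.2518% × 2000 = 5.036 t
  CaO: 12.36% × 2000 = 247.2 t
  SiO2: 87.38% × 2000 = 1748 t
A balance pass over the oxides, from the weights as reported, at the basis given (every target is met by its sum within answer rounding):
  Al2O3: 1679·0.003000 = 5.037 t (target 5.036 t)
  CaO: 315.9·0.5563 + 149.2·0.4788 = 247.2 t (target 247.2 t)
  SiO2: 1679·0.9950 + 149.2·0.5182 = 1748 t (target 1748 t)
Glass-mass closure: batch total minus LOI = 2000 t (oxide target masses add up to 2000 t; stated basis 2000 t — a pure rounding effect).
Whole-batch sum: Σ batch = 2144 t; Σ batch·LOI gives LOI loss = 144.0 t; yield, glass over the total, = 93.29%.

Batch per 2000 t glass melt:
  CaCO3: 315.9 t
  sand: 1679 t
  wollastonite: 149.2 t
Total batch = 2144 t; LOI loss = 144.0 t; yield = 93.29%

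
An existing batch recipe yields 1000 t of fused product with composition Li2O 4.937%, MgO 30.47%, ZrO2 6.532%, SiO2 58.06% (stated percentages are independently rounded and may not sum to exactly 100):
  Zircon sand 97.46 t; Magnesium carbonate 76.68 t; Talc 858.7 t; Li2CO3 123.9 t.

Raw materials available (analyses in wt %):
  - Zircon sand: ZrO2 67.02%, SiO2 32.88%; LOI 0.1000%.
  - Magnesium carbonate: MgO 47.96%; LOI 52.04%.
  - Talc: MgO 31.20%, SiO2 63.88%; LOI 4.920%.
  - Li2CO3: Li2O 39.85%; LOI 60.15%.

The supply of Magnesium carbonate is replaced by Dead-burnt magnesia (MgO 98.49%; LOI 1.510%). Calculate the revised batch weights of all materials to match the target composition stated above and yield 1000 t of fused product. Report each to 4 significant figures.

Revised batch per 1000 t fused product:
  Zircon sand: 97.46 t
  Dead-burnt magnesia: 37.34 t
  Talc: 858.7 t
  Li2CO3: 123.9 t
Total batch = 1117 t; LOI loss = 117.4 t

The intermediate values are printed rounded off to 4 significant figures in the working; the working math maintains exact precision end to end; every reported result is rounded just once; all derived quantities are re-derived at exact precision (glass mass, yield, four oxide percentages, ignition loss, totals) using the weight values on 1000 t of glass as set out in problem or answer.
Target oxide masses per 1000 t fused product:
  Li2O: 4.937% × 1000 = 49.37 t
  MgO: 30.47% × 1000 = 304.7 t
  ZrO2: 6.532% × 1000 = 65.32 t
  SiO2: 58.06% × 1000 = 580.6 t
Verifying the oxide balance per the reported batch figures, versus the basis set out (summed amounts equal target values given rounding of the digits):
  Li2O: 123.9·0.3985 = 49.37 t (target 49.37 t)
  MgO: 37.34·0.9849 + 858.7·0.3120 = 304.7 t (target 304.7 t)
  ZrO2: 97.46·0.6702 = 65.32 t (target 65.32 t)
  SiO2: 97.46·0.3288 + 858.7·0.6388 = 580.6 t (target 580.6 t)
Glass mass check: total charge less LOI = 1000 t (summing oxide targets gives 1000 t; against the stated basis, 1000 t — gaps are rounding artifacts).
Total batch = Σ batch = 1117 t; LOI removed, Σ of batch·LOI: 117.4 t; glass ÷ batch gives a yield of 89.49%.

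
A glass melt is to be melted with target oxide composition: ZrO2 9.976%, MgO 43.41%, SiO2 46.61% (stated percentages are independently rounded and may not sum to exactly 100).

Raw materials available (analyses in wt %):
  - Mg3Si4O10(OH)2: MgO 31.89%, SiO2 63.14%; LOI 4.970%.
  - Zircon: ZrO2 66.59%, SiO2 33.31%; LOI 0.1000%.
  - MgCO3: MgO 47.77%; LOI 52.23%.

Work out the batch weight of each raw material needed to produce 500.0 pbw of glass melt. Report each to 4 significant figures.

The whole derivation runs at exact precision all the way through. In-progress results are shown with 4-significant-digit rounding across the worked steps; every reported figure is rounded once only — the derived quantities (net glass mass, ignition loss, three oxide percentages, the yield, totals) are computed using the weight values per 500.0 pbw of glass in full float precision as set out in the problem or answer text.
Per-oxide target masses for 500.0 pbw glass melt:
  ZrO2: 9.976% × 500.0 = 49.88 pbw
  MgO: 43.41% × 500.0 = 217.0 pbw
  SiO2: 46.61% × 500.0 = 233.0 pbw
Checking each oxide sum with the batch weights as given, on the stated basis (every target is met by its sum once rounding is allowed for):
  ZrO2: 74.91·0.6659 = 49.88 pbw (target 49.88 pbw)
  MgO: 329.6·0.3189 + 234.3·0.4777 = 217.0 pbw (target 217.0 pbw)
  SiO2: 329.6·0.6314 + 74.91·0.3331 = 233.1 pbw (target 233.0 pbw)
Glass-mass bookkeeping: batch total minus LOI = 500.0 pbw (oxide target masses add up to 500.0 pbw; basis as stated: 500.0 pbw — rounding explains the deltas).
Batch total: Σ batch = 638.8 pbw; LOI loss = Σ batch·LOI = 138.8 pbw; yield, glass over the total, = 78.27%.

Batch per 500.0 pbw glass melt:
  Mg3Si4O10(OH)2: 329.6 pbw
  Zircon: 74.91 pbw
  MgCO3: 234.3 pbw
Total batch = 638.8 pbw; LOI loss = 138.8 pbw; yield = 78.27%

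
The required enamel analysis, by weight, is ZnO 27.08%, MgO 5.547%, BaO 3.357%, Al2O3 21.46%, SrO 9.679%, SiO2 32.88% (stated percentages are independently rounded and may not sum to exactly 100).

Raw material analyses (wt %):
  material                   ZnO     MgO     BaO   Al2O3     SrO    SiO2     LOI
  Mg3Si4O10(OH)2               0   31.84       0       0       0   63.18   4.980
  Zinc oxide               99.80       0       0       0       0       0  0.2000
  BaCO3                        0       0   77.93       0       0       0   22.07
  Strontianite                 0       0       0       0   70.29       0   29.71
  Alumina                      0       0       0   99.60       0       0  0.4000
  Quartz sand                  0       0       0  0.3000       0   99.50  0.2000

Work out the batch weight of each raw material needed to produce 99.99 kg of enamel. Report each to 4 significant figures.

Batch per 99.99 kg enamel:
  Mg3Si4O10(OH)2: 17.42 kg
  Zinc oxide: 27.13 kg
  BaCO3: 4.307 kg
  Strontianite: 13.77 kg
  Alumina: 21.48 kg
  Quartz sand: 21.98 kg
Total batch = 106.1 kg; LOI loss = 6.093 kg; yield = 94.26%

The whole derivation holds full precision end to end. Intermediates are rounded off to 4 significant digits as shown; each reported number includes exactly one rounding; the derived quantities, which include glass mass, the six compositions, LOI, totals, the yield, are recomputed in full float precision, exactly as shown in the problem or the answer, using the weight values per 99.99 kg of glass.
Target masses of each oxide per 99.99 kg enamel:
  ZnO: 27.08% × 99.99 = 27.08 kg
  MgO: 5.547% × 99.99 = 5.546 kg
  BaO: 3.357% × 99.99 = 3.357 kg
  Al2O3: 21.46% × 99.99 = 21.46 kg
  SrO: 9.679% × 99.99 = 9.678 kg
  SiO2: 32.88% × 99.99 = 32.88 kg
Per-oxide balance check on the weights just shown, relative to the basis at hand (each sum matches its target mass within answer rounding):
  ZnO: 27.13·0.9980 = 27.08 kg (target 27.08 kg)
  MgO: 17.42·0.3184 = 5.547 kg (target 5.546 kg)
  BaO: 4.307·0.7793 = 3.356 kg (target 3.357 kg)
  Al2O3: 21.48·0.9960 + 21.98·0.003000 = 21.46 kg (target 21.46 kg)
  SrO: 13.77·0.7029 = 9.679 kg (target 9.678 kg)
  SiO2: 17.42·0.6318 + 21.98·0.9950 = 32.88 kg (target 32.88 kg)
Mass balance on the glass: the batch minus its LOI: 99.99 kg (oxide target masses add up to 99.99 kg; against the stated basis, 99.99 kg — a pure rounding effect).
Summing the batch: Σ batch = 106.1 kg; LOI loss = Σ batch·LOI = 6.093 kg; yield: glass divided by total = 94.26%.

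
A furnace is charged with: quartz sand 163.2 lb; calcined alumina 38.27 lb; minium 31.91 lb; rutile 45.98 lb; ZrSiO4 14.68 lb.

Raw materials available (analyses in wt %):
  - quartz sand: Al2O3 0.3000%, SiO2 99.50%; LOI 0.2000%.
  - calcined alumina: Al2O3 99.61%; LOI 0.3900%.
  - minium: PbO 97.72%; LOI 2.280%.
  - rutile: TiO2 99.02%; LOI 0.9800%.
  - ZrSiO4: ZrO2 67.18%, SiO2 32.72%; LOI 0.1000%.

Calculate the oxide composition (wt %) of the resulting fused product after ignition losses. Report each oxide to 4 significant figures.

All internal work carries full float precision at all times; in-progress results are displayed, with 4-significant-digit rounding, on the page — a single rounding yields each reported number. All derived quantities are rebuilt at full float precision (the totals, the yield, the five compositions, ignition loss, glass mass) from the weighed amounts on 292.4 lb of glass, as set out in question or answer.
Oxide-by-oxide delivered mass:
  TiO2: 45.98·0.9902 = 45.53 lb
  PbO: 31.91·0.9772 = 31.18 lb
  Al2O3: 163.2·0.003000 + 38.27·0.9961 = 38.61 lb
  ZrO2: 14.68·0.6718 = 9.862 lb
  SiO2: 163.2·0.9950 + 14.68·0.3272 = 167.2 lb
LOI: 163.2·0.002000 + 38.27·0.003900 + 31.91·0.02280 + 45.98·0.009800 + 14.68·0.001000 = 1.668 lb
Glass mass = batch − LOI = 294.0 − 1.668 = 292.4 lb (= Σ oxide masses)
each oxide over glass, ×100, is wt %

Glass mass = 292.4 lb (batch 294.0 − LOI 1.668).
Composition: TiO2 15.57%, PbO 10.67%, Al2O3 13.21%, ZrO2 3.373%, SiO2 57.18%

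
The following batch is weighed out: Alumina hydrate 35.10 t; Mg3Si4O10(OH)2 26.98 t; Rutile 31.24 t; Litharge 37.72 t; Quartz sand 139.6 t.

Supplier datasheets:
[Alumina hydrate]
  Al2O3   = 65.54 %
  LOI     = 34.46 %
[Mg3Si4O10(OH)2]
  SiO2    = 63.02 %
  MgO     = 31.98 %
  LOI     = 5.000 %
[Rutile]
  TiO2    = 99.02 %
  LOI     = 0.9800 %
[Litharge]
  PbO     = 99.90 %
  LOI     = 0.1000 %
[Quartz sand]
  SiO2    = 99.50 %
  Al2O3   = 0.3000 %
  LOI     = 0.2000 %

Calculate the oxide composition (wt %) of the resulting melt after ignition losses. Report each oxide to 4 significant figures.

Glass mass = 256.6 t (batch 270.6 − LOI 14.07).
Composition: SiO2 60.76%, PbO 14.69%, Al2O3 9.129%, TiO2 12.06%, MgO 3.363%

All arithmetic carries exact precision from start to finish — intermediates are printed, with 4-significant-digit rounding, across the worked steps; a single rounding finalizes each reported figure — the derived quantities (yield, glass mass, the totals, five oxide percentages, LOI) are re-derived at full precision from the weighed amounts at 256.6 t of glass as given in either problem or answer.
What the batch supplies per oxide:
  SiO2: 26.98·0.6302 + 139.6·0.9950 = 155.9 t
  PbO: 37.72·0.9990 = 37.68 t
  Al2O3: 35.10·0.6554 + 139.6·0.003000 = 23.42 t
  TiO2: 31.24·0.9902 = 30.93 t
  MgO: 26.98·0.3198 = 8.628 t
LOI: 35.10·0.3446 + 26.98·0.05000 + 31.24·0.009800 + 37.72·0.001000 + 139.6·0.002000 = 14.07 t
Glass mass = batch − LOI = 270.6 − 14.07 = 256.6 t (the oxide masses sum to this)
percent by weight: oxide/glass ×100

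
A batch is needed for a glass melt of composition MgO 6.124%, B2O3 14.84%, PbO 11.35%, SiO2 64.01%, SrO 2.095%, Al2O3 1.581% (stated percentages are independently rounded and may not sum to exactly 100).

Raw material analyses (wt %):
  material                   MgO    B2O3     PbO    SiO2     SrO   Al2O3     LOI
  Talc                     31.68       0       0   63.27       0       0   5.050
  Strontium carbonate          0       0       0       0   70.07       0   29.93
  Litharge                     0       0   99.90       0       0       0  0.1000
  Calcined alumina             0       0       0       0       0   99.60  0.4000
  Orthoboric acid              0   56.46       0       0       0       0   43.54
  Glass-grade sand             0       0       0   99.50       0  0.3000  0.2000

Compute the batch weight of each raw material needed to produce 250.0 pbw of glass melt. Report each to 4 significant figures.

Batch per 250.0 pbw glass melt:
  Talc: 48.33 pbw
  Strontium carbonate: 7.475 pbw
  Litharge: 28.40 pbw
  Calcined alumina: 3.577 pbw
  Orthoboric acid: 65.71 pbw
  Glass-grade sand: 130.1 pbw
Total batch = 283.6 pbw; LOI loss = 33.59 pbw; yield = 88.16%

Intermediates are printed, rounded to four significant digits, when written out. Each numeric step runs at full precision in every operation. Every reported result is rounded once only — all derived quantities, including ignition loss, glass mass, totals, six oxide percentages, the yield, are carried starting from the weights on 250.0 pbw of glass at full float precision, precisely as stated by the problem or the answer.
The oxide mass targets at 250.0 pbw glass melt:
  MgO: 6.124% × 250.0 = 15.31 pbw
  B2O3: 14.84% × 250.0 = 37.10 pbw
  PbO: 11.35% × 250.0 = 28.38 pbw
  SiO2: 64.01% × 250.0 = 160.0 pbw
  SrO: 2.095% × 250.0 = 5.238 pbw
  Al2O3: 1.581% × 250.0 = 3.952 pbw
Mass-balance tally per oxide applying the batch weights above, versus the basis set out (summed amounts equal target values net of answer rounding effects):
  MgO: 48.33·0.3168 = 15.31 pbw (target 15.31 pbw)
  B2O3: 65.71·0.5646 = 37.10 pbw (target 37.10 pbw)
  PbO: 28.40·0.9990 = 28.37 pbw (target 28.38 pbw)
  SiO2: 48.33·0.6327 + 130.1·0.9950 = 160.0 pbw (target 160.0 pbw)
  SrO: 7.475·0.7007 = 5.238 pbw (target 5.238 pbw)
  Al2O3: 3.577·0.9960 + 130.1·0.003000 = 3.953 pbw (target 3.952 pbw)
Auditing the glass mass value: Σ batch − LOI loss = 250.0 pbw (summing oxide targets gives 250.0 pbw; the stated basis being 250.0 pbw — rounding explains the deltas).
Batch grand total — Σ batch = 283.6 pbw; LOI removed, Σ of batch·LOI: 33.59 pbw; yield = glass ÷ total batch = 88.16%.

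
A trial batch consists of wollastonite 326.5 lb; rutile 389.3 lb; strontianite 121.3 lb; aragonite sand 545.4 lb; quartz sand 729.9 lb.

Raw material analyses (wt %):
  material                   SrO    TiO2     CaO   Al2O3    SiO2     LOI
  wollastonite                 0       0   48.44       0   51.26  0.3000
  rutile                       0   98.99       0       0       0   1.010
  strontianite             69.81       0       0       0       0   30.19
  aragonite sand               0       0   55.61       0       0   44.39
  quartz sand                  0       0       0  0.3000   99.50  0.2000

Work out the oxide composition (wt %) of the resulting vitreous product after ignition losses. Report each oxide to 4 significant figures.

Every computation runs at full float precision from start to finish. Mid-chain values appear, with 4-significant-digit rounding, when written out; exactly one rounding lands on each reported result — all derived quantities, including yield, five oxide percentages, net glass mass, the totals, ignition loss, are rebuilt using the weight values per 1827 lb of glass at full float precision, as set out in the question or the answer.
Mass of each oxide from the mix:
  SrO: 121.3·0.6981 = 84.68 lb
  TiO2: 389.3·0.9899 = 385.4 lb
  CaO: 326.5·0.4844 + 545.4·0.5561 = 461.5 lb
  Al2O3: 729.9·0.003000 = 2.190 lb
  SiO2: 326.5·0.5126 + 729.9·0.9950 = 893.6 lb
LOI: 326.5·0.003000 + 389.3·0.01010 + 121.3·0.3019 + 545.4·0.4439 + 729.9·0.002000 = 285.1 lb
Glass mass = batch − LOI = 2112 − 285.1 = 1827 lb (= the summed oxide contributions)
oxide / glass × 100 gives the wt %

Glass mass = 1827 lb (batch 2112 − LOI 285.1).
Composition: SrO 4.634%, TiO2 21.09%, CaO 25.25%, Al2O3 0.1198%, SiO2 48.90%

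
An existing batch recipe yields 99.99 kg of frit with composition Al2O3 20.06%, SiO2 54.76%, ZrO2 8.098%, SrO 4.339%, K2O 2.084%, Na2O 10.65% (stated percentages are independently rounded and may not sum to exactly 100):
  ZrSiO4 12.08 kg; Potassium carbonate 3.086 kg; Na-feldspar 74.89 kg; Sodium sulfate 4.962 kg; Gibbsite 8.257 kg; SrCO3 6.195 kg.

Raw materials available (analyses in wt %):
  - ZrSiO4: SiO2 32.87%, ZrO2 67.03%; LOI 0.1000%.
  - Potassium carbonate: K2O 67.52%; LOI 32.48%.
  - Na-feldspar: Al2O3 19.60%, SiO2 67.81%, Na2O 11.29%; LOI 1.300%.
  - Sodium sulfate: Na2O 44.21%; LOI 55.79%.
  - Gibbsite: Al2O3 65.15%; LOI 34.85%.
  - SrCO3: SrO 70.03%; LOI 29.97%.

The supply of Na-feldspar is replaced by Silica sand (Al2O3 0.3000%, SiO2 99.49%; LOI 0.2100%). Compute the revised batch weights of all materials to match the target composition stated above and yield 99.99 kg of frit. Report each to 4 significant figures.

Every computation runs at full float precision all the way through — the intermediate values are displayed, rounded to 4 significant figures, between the steps; exactly one rounding is applied to every reported number; the derived quantities are computed in exact precision (yield, the totals, LOI, net glass mass, the six compositions) from the batch weights on 99.99 kg of glass, as quoted within the problem or the answer.
Oxide-by-oxide targets in 99.99 kg frit:
  Al2O3: 20.06% × 99.99 = 20.06 kg
  SiO2: 54.76% × 99.99 = 54.75 kg
  ZrO2: 8.098% × 99.99 = 8.097 kg
  SrO: 4.339% × 99.99 = 4.339 kg
  K2O: 2.084% × 99.99 = 2.084 kg
  Na2O: 10.65% × 99.99 = 10.65 kg
Verifying the oxide balance applying the batch weights above, versus the basis set out (oxide sums agree with the targets inside rounding margins):
  Al2O3: 51.04·0.003000 + 30.55·0.6515 = 20.06 kg (target 20.06 kg)
  SiO2: 12.08·0.3287 + 51.04·0.9949 = 54.75 kg (target 54.75 kg)
  ZrO2: 12.08·0.6703 = 8.097 kg (target 8.097 kg)
  SrO: 6.195·0.7003 = 4.338 kg (target 4.339 kg)
  K2O: 3.086·0.6752 = 2.084 kg (target 2.084 kg)
  Na2O: 24.09·0.4421 = 10.65 kg (target 10.65 kg)
The glass-mass cross-check: net batch after ignition = 99.98 kg (oxide target masses add up to 99.98 kg; basis as stated: 99.99 kg — any gap is answer rounding).
Batch total: Σ batch = 127.0 kg; Σ batch·LOI gives LOI loss = 27.06 kg; yield = glass ÷ total batch = 78.70%.

Revised batch per 99.99 kg frit:
  ZrSiO4: 12.08 kg
  Potassium carbonate: 3.086 kg
  Silica sand: 51.04 kg
  Sodium sulfate: 24.09 kg
  Gibbsite: 30.55 kg
  SrCO3: 6.195 kg
Total batch = 127.0 kg; LOI loss = 27.06 kg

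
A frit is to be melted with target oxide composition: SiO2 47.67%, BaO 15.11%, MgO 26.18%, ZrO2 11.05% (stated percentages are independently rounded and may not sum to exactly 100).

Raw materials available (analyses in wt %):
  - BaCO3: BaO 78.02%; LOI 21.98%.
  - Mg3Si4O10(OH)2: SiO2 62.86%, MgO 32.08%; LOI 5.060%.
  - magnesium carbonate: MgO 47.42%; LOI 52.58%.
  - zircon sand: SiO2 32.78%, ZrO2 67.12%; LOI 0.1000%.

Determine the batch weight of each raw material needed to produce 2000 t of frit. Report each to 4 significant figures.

All arithmetic carries full float precision through every step; mid-chain values are displayed rounded to 4 significant digits — exactly one rounding goes into every reported result; the derived quantities (ignition loss, totals, the four compositions, yield, glass mass) are rebuilt from the weighed amounts at 2000 t of glass in full precision, exactly as shown in problem or answer.
The oxide mass targets at 2000 t frit:
  SiO2: 47.67% × 2000 = 953.4 t
  BaO: 15.11% × 2000 = 302.2 t
  MgO: 26.18% × 2000 = 523.6 t
  ZrO2: 11.05% × 2000 = 221.0 t
Oxide-by-oxide audit applying the batch weights above, per the basis as stated (sums match the target masses once rounding is allowed for):
  SiO2: 1345·0.6286 + 329.3·0.3278 = 953.4 t (target 953.4 t)
  BaO: 387.3·0.7802 = 302.2 t (target 302.2 t)
  MgO: 1345·0.3208 + 194.3·0.4742 = 523.6 t (target 523.6 t)
  ZrO2: 329.3·0.6712 = 221.0 t (target 221.0 t)
The glass-mass cross-check: total batch − LOI = 2000 t (targets for the oxides total 2000 t; with the basis standing at 2000 t — differing by rounding only).
Total batch = Σ batch = 2256 t; LOI removed, Σ of batch·LOI: 255.7 t; yield: glass divided by total = 88.67%.

Batch per 2000 t frit:
  BaCO3: 387.3 t
  Mg3Si4O10(OH)2: 1345 t
  magnesium carbonate: 194.3 t
  zircon sand: 329.3 t
Total batch = 2256 t; LOI loss = 255.7 t; yield = 88.67%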